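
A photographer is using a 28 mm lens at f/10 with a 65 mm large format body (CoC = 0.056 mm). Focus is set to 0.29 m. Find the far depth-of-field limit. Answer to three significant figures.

357 mm

Hyperfocal distance H = f²/(N·c) + f = 28²/(10 × 0.056) + 28 = 784/0.56 + 28 ≈ 1428.0 mm ≈ 1.428 m.
Far limit Df = s·(H − f)/(H − s) = 290 × (1428.0 − 28) / (1428.0 − 290) = 290 × 1400.0 / 1138.0 ≈ 356.77 mm.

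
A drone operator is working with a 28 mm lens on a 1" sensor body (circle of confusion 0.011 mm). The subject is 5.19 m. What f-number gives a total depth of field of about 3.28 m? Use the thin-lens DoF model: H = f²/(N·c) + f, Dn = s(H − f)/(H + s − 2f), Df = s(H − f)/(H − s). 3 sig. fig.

f/4

Write h = H − f = f²/(N·c). The thin-lens limits are Dn = s·h/(h + (s−f)) and Df = s·h/(h − (s−f)), so DoF = Df − Dn = 2·s·(s−f)·h / (h² − (s−f)²).
That is a quadratic in h: DoF·h² − 2·s·(s−f)·h − DoF·(s−f)² = 0 ⇒ h = (s−f)·(s + √(s² + DoF²)) / DoF = 5162 × (5190 + √(5190² + 3280²)) / 3280 = 5162 × (5190 + 6139.58) / 3280 ≈ 17830 mm.
Then N = f²/(c·h) = 28² / (0.011 × 17830) = 784 / 196.13 ≈ 4.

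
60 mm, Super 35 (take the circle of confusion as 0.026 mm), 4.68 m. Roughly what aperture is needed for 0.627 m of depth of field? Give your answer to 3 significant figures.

Write h = H − f = f²/(N·c). The thin-lens limits are Dn = s·h/(h + (s−f)) and Df = s·h/(h − (s−f)), so DoF = Df − Dn = 2·s·(s−f)·h / (h² − (s−f)²).
That is a quadratic in h: DoF·h² − 2·s·(s−f)·h − DoF·(s−f)² = 0 ⇒ h = (s−f)·(s + √(s² + DoF²)) / DoF = 4620 × (4680 + √(4680² + 627²)) / 627 = 4620 × (4680 + 4721.81) / 627 ≈ 69277 mm.
Then N = f²/(c·h) = 60² / (0.026 × 69277) = 3600 / 1801.2 ≈ 2.00.

f/2.00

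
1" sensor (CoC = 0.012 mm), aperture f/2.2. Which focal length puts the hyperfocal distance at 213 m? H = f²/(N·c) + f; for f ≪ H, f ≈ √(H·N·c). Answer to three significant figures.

75.0 mm

From H = f²/(N·c) + f, with f ≪ H: f ≈ √(H·N·c) = √(213000 × 2.2 × 0.012) = √5623.2 ≈ 74.99 mm.
The +f correction barely moves this — solving exactly, f² + N·c·f − N·c·H = 0 ⇒ f = (−N·c + √((N·c)² + 4·N·c·H))/2 = (−0.0264 + √22493)/2 ≈ 74.975 mm, so f ≈ 75.0 mm.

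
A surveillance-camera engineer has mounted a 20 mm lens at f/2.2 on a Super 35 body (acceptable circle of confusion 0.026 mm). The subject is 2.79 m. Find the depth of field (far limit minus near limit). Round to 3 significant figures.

2.62 m

Hyperfocal distance H = f²/(N·c) + f = 20²/(2.2 × 0.026) + 20 = 400/0.0572 + 20 ≈ 7013.0 mm ≈ 7.013 m.
Near limit Dn = s·(H − f)/(H + s − 2f) = 2790 × (7013.0 − 20) / (7013.0 + 2790 − 2 × 20) = 2790 × 6993.0 / 9763.0 ≈ 1998.4 mm.
Far limit Df = s·(H − f)/(H − s) = 2790 × (7013.0 − 20) / (7013.0 − 2790) = 2790 × 6993.0 / 4223.0 ≈ 4620.0 mm.
Depth of field = Df − Dn = 4620.0 − 1998.4 ≈ 2621.6 mm ≈ 2.62 m.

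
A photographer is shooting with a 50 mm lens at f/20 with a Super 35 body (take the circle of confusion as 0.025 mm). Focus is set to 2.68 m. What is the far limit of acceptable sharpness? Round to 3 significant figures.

5.65 m

Hyperfocal distance H = f²/(N·c) + f = 50²/(20 × 0.025) + 50 = 2500/0.5 + 50 ≈ 5050.0 mm ≈ 5.050 m.
Far limit Df = s·(H − f)/(H − s) = 2680 × (5050.0 − 50) / (5050.0 − 2680) = 2680 × 5000.0 / 2370.0 ≈ 5654.0 mm ≈ 5.65 m.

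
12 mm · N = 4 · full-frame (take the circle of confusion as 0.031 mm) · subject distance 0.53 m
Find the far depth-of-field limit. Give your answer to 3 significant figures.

Hyperfocal distance H = f²/(N·c) + f = 12²/(4 × 0.031) + 12 = 144/0.124 + 12 ≈ 1173.3 mm ≈ 1.173 m.
Far limit Df = s·(H − f)/(H − s) = 530 × (1173.3 − 12) / (1173.3 − 530) = 530 × 1161.3 / 643.3 ≈ 956.77 mm ≈ 0.957 m.

0.957 m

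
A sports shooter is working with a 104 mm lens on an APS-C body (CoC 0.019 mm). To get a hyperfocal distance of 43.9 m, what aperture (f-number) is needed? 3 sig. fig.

f/13

Rearrange H = f²/(N·c) + f for N: N = f² / ((H − f)·c).
N = 104² / ((43900 − 104) × 0.019) = 10816 / 832.1 ≈ 13.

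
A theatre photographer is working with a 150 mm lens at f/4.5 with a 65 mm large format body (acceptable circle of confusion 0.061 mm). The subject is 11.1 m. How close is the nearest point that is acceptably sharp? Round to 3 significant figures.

9.79 m

Hyperfocal distance H = f²/(N·c) + f = 150²/(4.5 × 0.061) + 150 = 22500/0.2745 + 150 ≈ 82117.2 mm ≈ 82.12 m.
Near limit Dn = s·(H − f)/(H + s − 2f) = 11100 × (82117.2 − 150) / (82117.2 + 11100 − 2 × 150) = 11100 × 81967.2 / 92917.2 ≈ 9791.9 mm ≈ 9.79 m.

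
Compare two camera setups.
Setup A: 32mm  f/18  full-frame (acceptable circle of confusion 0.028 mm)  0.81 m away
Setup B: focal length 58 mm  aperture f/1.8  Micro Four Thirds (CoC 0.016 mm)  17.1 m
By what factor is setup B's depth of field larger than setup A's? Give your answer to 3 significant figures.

7.01

Setup A: H = 32²/(18×0.028) + 32 ≈ 2063.7 mm; DoF = Df − Dn = 1312.64 − 585.72 ≈ 726.92 mm.
Setup B: H = 58²/(1.8×0.016) + 58 ≈ 116863.6 mm; DoF = Df − Dn = 20021.1 − 14922.8 ≈ 5098.3 mm.
Ratio = 5098.3 / 726.92 ≈ 7.01.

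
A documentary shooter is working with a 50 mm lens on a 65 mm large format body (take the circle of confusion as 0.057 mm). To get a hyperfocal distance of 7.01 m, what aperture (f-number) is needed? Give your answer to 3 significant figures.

Rearrange H = f²/(N·c) + f for N: N = f² / ((H − f)·c).
N = 50² / ((7010 − 50) × 0.057) = 2500 / 396.7 ≈ 6.30.

f/6.30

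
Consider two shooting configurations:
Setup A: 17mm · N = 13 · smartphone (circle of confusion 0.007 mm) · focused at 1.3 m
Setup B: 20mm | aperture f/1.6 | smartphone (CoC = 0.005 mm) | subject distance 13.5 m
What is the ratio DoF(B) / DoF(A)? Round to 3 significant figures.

Setup A: H = 17²/(13×0.007) + 17 ≈ 3192.8 mm; DoF = Df − Dn = 2181.2 − 925.9 ≈ 1255.3 mm.
Setup B: H = 20²/(1.6×0.005) + 20 ≈ 50020.0 mm; DoF = Df − Dn = 18483.0 − 10633.3 ≈ 7849.7 mm.
Ratio = 7849.7 / 1255.3 ≈ 6.25.

6.25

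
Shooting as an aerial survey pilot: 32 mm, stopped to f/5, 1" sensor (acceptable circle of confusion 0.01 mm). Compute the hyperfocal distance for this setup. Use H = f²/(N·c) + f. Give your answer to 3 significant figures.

Hyperfocal distance H = f²/(N·c) + f = 32²/(5 × 0.01) + 32 = 1024/0.05 + 32 ≈ 20512.0 mm ≈ 20.5 m.

20.5 m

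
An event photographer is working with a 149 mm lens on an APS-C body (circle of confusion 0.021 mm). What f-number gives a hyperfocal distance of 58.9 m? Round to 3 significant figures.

Rearrange H = f²/(N·c) + f for N: N = f² / ((H − f)·c).
N = 149² / ((58900 − 149) × 0.021) = 22201 / 1234 ≈ 18.

f/18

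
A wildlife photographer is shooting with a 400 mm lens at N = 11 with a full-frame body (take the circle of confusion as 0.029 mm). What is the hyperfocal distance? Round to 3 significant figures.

502 m

Hyperfocal distance H = f²/(N·c) + f = 400²/(11 × 0.029) + 400 = 160000/0.319 + 400 ≈ 501967.4 mm ≈ 502 m.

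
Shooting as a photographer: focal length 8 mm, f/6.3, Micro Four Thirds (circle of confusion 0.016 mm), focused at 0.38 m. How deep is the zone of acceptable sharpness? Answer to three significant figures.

0.678 m

Hyperfocal distance H = f²/(N·c) + f = 8²/(6.3 × 0.016) + 8 = 64/0.1008 + 8 ≈ 642.9 mm ≈ 0.643 m.
Near limit Dn = s·(H − f)/(H + s − 2f) = 380 × (642.9 − 8) / (642.9 + 380 − 2 × 8) = 380 × 634.9 / 1006.9 ≈ 239.61 mm.
Far limit Df = s·(H − f)/(H − s) = 380 × (642.9 − 8) / (642.9 − 380) = 380 × 634.9 / 262.9 ≈ 917.65 mm.
Depth of field = Df − Dn = 917.65 − 239.61 ≈ 678.04 mm ≈ 0.678 m.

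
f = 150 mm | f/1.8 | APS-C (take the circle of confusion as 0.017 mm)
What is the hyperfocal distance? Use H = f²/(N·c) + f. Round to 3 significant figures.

Hyperfocal distance H = f²/(N·c) + f = 150²/(1.8 × 0.017) + 150 = 22500/0.0306 + 150 ≈ 735444.1 mm ≈ 735 m.

735 m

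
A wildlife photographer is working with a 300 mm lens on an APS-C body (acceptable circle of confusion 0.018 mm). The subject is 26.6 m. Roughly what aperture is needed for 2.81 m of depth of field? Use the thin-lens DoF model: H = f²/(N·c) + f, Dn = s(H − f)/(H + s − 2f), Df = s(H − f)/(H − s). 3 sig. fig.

f/10

Write h = H − f = f²/(N·c). The thin-lens limits are Dn = s·h/(h + (s−f)) and Df = s·h/(h − (s−f)), so DoF = Df − Dn = 2·s·(s−f)·h / (h² − (s−f)²).
That is a quadratic in h: DoF·h² − 2·s·(s−f)·h − DoF·(s−f)² = 0 ⇒ h = (s−f)·(s + √(s² + DoF²)) / DoF = 26300 × (26600 + √(26600² + 2810²)) / 2810 = 26300 × (26600 + 26748.0) / 2810 ≈ 499307 mm.
Then N = f²/(c·h) = 300² / (0.018 × 499307) = 90000 / 8987.5 ≈ 10.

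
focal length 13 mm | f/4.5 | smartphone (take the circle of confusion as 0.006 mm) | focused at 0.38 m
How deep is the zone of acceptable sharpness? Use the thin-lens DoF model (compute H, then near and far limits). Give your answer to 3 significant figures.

44.7 mm

Hyperfocal distance H = f²/(N·c) + f = 13²/(4.5 × 0.006) + 13 = 169/0.027 + 13 ≈ 6272.3 mm ≈ 6.272 m.
Near limit Dn = s·(H − f)/(H + s − 2f) = 380 × (6272.3 − 13) / (6272.3 + 380 − 2 × 13) = 380 × 6259.3 / 6626.3 ≈ 358.953 mm.
Far limit Df = s·(H − f)/(H − s) = 380 × (6272.3 − 13) / (6272.3 − 380) = 380 × 6259.3 / 5892.3 ≈ 403.668 mm.
Depth of field = Df − Dn = 403.668 − 358.953 ≈ 44.715 mm.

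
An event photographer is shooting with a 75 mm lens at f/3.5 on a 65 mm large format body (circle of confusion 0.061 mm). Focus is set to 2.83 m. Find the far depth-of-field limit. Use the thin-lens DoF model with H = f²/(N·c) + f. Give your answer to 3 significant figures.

Hyperfocal distance H = f²/(N·c) + f = 75²/(3.5 × 0.061) + 75 = 5625/0.2135 + 75 ≈ 26421.6 mm ≈ 26.42 m.
Far limit Df = s·(H − f)/(H − s) = 2830 × (26421.6 − 75) / (26421.6 − 2830) = 2830 × 26346.6 / 23591.6 ≈ 3160.5 mm ≈ 3.16 m.

3.16 m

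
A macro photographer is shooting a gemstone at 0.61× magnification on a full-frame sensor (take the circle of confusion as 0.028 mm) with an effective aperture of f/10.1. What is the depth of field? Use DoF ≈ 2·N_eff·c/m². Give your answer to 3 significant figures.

At magnification m, DoF ≈ 2·N_eff·c/m² = 2 × 10.1 × 0.028 / 0.61² = 0.5656 / 0.3721 ≈ 1.52 mm.

1.52 mm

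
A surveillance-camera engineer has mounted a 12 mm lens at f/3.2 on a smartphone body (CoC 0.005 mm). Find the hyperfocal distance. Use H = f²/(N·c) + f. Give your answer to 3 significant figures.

9.01 m

Hyperfocal distance H = f²/(N·c) + f = 12²/(3.2 × 0.005) + 12 = 144/0.016 + 12 ≈ 9012.0 mm ≈ 9.01 m.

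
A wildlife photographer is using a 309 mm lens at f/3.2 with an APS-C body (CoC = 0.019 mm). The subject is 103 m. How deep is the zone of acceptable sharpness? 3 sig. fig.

13.5 m

Hyperfocal distance H = f²/(N·c) + f = 309²/(3.2 × 0.019) + 309 = 95481/0.0608 + 309 ≈ 1570720.2 mm ≈ 1571 m.
Near limit Dn = s·(H − f)/(H + s − 2f) = 103000 × (1570720.2 − 309) / (1570720.2 + 103000 − 2 × 309) = 103000 × 1570411.2 / 1673102.2 ≈ 96678 mm.
Far limit Df = s·(H − f)/(H − s) = 103000 × (1570720.2 − 309) / (1570720.2 − 103000) = 103000 × 1570411.2 / 1467720.2 ≈ 110207 mm.
Depth of field = Df − Dn = 110207 − 96678 ≈ 13529 mm ≈ 13.5 m.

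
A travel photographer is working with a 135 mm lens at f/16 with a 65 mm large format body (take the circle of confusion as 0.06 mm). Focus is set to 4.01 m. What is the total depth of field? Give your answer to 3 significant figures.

1.71 m

Hyperfocal distance H = f²/(N·c) + f = 135²/(16 × 0.06) + 135 = 18225/0.96 + 135 ≈ 19119.4 mm ≈ 19.12 m.
Near limit Dn = s·(H − f)/(H + s − 2f) = 4010 × (19119.4 − 135) / (19119.4 + 4010 − 2 × 135) = 4010 × 18984.4 / 22859.4 ≈ 3330.2 mm.
Far limit Df = s·(H − f)/(H − s) = 4010 × (19119.4 − 135) / (19119.4 − 4010) = 4010 × 18984.4 / 15109.4 ≈ 5038.4 mm.
Depth of field = Df − Dn = 5038.4 − 3330.2 ≈ 1708.2 mm ≈ 1.71 m.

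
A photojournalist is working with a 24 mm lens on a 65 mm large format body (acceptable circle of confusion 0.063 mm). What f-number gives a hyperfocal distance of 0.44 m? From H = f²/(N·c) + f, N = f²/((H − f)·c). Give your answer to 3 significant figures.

f/22

Rearrange H = f²/(N·c) + f for N: N = f² / ((H − f)·c).
N = 24² / ((440 − 24) × 0.063) = 576 / 26.21 ≈ 22.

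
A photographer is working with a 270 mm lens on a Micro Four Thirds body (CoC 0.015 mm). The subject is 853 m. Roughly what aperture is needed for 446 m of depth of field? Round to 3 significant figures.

f/1.40

Write h = H − f = f²/(N·c). The thin-lens limits are Dn = s·h/(h + (s−f)) and Df = s·h/(h − (s−f)), so DoF = Df − Dn = 2·s·(s−f)·h / (h² − (s−f)²).
That is a quadratic in h: DoF·h² − 2·s·(s−f)·h − DoF·(s−f)² = 0 ⇒ h = (s−f)·(s + √(s² + DoF²)) / DoF = 852730 × (853000 + √(853000² + 446000²)) / 446000 = 852730 × (853000 + 962562) / 446000 ≈ 3471264 mm.
Then N = f²/(c·h) = 270² / (0.015 × 3471264) = 72900 / 52069 ≈ 1.40.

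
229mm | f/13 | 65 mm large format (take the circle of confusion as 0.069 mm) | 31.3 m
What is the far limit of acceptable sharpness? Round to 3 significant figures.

66.8 m

Hyperfocal distance H = f²/(N·c) + f = 229²/(13 × 0.069) + 229 = 52441/0.897 + 229 ≈ 58691.7 mm ≈ 58.69 m.
Far limit Df = s·(H − f)/(H − s) = 31300 × (58691.7 − 229) / (58691.7 − 31300) = 31300 × 58462.7 / 27391.7 ≈ 66804 mm ≈ 66.8 m.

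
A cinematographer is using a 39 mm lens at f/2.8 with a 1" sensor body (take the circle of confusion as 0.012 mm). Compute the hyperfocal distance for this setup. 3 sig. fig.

45.3 m

Hyperfocal distance H = f²/(N·c) + f = 39²/(2.8 × 0.012) + 39 = 1521/0.0336 + 39 ≈ 45306.9 mm ≈ 45.3 m.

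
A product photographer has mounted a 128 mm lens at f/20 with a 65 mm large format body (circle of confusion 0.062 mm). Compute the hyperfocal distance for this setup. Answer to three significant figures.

13.3 m

Hyperfocal distance H = f²/(N·c) + f = 128²/(20 × 0.062) + 128 = 16384/1.24 + 128 ≈ 13340.9 mm ≈ 13.3 m.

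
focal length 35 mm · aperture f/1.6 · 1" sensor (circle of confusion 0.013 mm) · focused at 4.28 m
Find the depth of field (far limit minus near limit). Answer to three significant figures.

0.620 m

Hyperfocal distance H = f²/(N·c) + f = 35²/(1.6 × 0.013) + 35 = 1225/0.0208 + 35 ≈ 58929.2 mm ≈ 58.93 m.
Near limit Dn = s·(H − f)/(H + s − 2f) = 4280 × (58929.2 − 35) / (58929.2 + 4280 − 2 × 35) = 4280 × 58894.2 / 63139.2 ≈ 3992.25 mm.
Far limit Df = s·(H − f)/(H − s) = 4280 × (58929.2 − 35) / (58929.2 − 4280) = 4280 × 58894.2 / 54649.2 ≈ 4612.46 mm.
Depth of field = Df − Dn = 4612.46 − 3992.25 ≈ 620.21 mm ≈ 0.620 m.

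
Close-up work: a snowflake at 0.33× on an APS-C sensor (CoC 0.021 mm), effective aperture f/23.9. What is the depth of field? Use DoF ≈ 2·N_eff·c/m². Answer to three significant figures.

At magnification m, DoF ≈ 2·N_eff·c/m² = 2 × 23.9 × 0.021 / 0.33² = 1.004 / 0.1089 ≈ 9.22 mm.

9.22 mm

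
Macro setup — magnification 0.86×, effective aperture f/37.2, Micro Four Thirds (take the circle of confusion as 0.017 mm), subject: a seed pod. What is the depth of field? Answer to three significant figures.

1.71 mm

At magnification m, DoF ≈ 2·N_eff·c/m² = 2 × 37.2 × 0.017 / 0.86² = 1.265 / 0.7396 ≈ 1.71 mm.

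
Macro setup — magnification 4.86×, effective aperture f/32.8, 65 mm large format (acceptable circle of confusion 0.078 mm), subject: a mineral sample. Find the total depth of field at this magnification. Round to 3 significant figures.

0.217 mm

At magnification m, DoF ≈ 2·N_eff·c/m² = 2 × 32.8 × 0.078 / 4.86² = 5.117 / 23.62 ≈ 0.217 mm.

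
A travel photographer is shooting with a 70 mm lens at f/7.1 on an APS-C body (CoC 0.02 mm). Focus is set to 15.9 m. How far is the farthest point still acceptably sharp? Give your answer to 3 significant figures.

Hyperfocal distance H = f²/(N·c) + f = 70²/(7.1 × 0.02) + 70 = 4900/0.142 + 70 ≈ 34577.0 mm ≈ 34.58 m.
Far limit Df = s·(H − f)/(H − s) = 15900 × (34577.0 − 70) / (34577.0 − 15900) = 15900 × 34507.0 / 18677.0 ≈ 29376 mm ≈ 29.4 m.

29.4 m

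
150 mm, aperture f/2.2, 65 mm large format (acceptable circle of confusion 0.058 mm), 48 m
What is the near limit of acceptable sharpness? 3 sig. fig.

37.8 m

Hyperfocal distance H = f²/(N·c) + f = 150²/(2.2 × 0.058) + 150 = 22500/0.1276 + 150 ≈ 176482.3 mm ≈ 176.5 m.
Near limit Dn = s·(H − f)/(H + s − 2f) = 48000 × (176482.3 − 150) / (176482.3 + 48000 − 2 × 150) = 48000 × 176332.3 / 224182.3 ≈ 37755 mm ≈ 37.8 m.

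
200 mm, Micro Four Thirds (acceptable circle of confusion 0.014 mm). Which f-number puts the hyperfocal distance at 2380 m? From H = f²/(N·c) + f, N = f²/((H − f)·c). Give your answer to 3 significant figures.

f/1.20

Rearrange H = f²/(N·c) + f for N: N = f² / ((H − f)·c).
N = 200² / ((2380000 − 200) × 0.014) = 40000 / 33317 ≈ 1.20.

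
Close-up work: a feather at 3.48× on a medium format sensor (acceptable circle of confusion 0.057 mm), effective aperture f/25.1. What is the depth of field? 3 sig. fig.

At magnification m, DoF ≈ 2·N_eff·c/m² = 2 × 25.1 × 0.057 / 3.48² = 2.861 / 12.11 ≈ 0.236 mm.

0.236 mm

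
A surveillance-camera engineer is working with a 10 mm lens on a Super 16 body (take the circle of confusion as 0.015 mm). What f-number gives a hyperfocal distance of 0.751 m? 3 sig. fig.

f/9

Rearrange H = f²/(N·c) + f for N: N = f² / ((H − f)·c).
N = 10² / ((751 − 10) × 0.015) = 100 / 11.12 ≈ 9.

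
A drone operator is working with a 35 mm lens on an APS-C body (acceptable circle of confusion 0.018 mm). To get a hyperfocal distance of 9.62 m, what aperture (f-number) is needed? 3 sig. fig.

f/7.10

Rearrange H = f²/(N·c) + f for N: N = f² / ((H − f)·c).
N = 35² / ((9620 − 35) × 0.018) = 1225 / 172.5 ≈ 7.10.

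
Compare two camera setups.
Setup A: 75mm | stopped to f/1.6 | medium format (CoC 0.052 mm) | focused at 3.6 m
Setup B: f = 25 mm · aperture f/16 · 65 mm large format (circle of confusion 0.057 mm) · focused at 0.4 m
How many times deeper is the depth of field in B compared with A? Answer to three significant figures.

1.66

Setup A: H = 75²/(1.6×0.052) + 75 ≈ 67683.2 mm; DoF = Df − Dn = 3798.02 − 3421.60 ≈ 376.42 mm.
Setup B: H = 25²/(16×0.057) + 25 ≈ 710.3 mm; DoF = Df − Dn = 883.39 − 258.53 ≈ 624.86 mm.
Ratio = 624.86 / 376.42 ≈ 1.66.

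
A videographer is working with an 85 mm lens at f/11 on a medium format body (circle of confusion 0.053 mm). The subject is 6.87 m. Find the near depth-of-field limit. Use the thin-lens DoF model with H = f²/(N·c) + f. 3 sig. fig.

Hyperfocal distance H = f²/(N·c) + f = 85²/(11 × 0.053) + 85 = 7225/0.583 + 85 ≈ 12477.8 mm ≈ 12.48 m.
Near limit Dn = s·(H − f)/(H + s − 2f) = 6870 × (12477.8 − 85) / (12477.8 + 6870 − 2 × 85) = 6870 × 12392.8 / 19177.8 ≈ 4439.4 mm ≈ 4.44 m.

4.44 m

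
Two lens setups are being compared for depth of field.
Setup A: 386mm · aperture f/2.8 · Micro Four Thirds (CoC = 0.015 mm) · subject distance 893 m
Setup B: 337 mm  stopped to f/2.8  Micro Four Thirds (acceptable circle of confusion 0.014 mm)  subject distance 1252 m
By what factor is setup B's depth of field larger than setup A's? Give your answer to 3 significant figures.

Setup A: H = 386²/(2.8×0.015) + 386 ≈ 3547909.8 mm; DoF = Df − Dn = 1193238 − 713478 ≈ 479760 mm.
Setup B: H = 337²/(2.8×0.014) + 337 ≈ 2897505.4 mm; DoF = Df − Dn = 2204341 − 874283 ≈ 1330058 mm.
Ratio = 1330058 / 479760 ≈ 2.77.

2.77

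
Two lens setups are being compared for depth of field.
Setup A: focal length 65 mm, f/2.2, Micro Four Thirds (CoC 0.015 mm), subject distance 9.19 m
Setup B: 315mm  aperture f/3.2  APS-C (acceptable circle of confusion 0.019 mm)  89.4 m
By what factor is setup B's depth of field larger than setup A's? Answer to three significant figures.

7.43

Setup A: H = 65²/(2.2×0.015) + 65 ≈ 128095.3 mm; DoF = Df − Dn = 9895.3 − 8578.6 ≈ 1316.7 mm.
Setup B: H = 315²/(3.2×0.019) + 315 ≈ 1632305.1 mm; DoF = Df − Dn = 94561.8 − 84772.5 ≈ 9789.3 mm.
Ratio = 9789.3 / 1316.7 ≈ 7.43.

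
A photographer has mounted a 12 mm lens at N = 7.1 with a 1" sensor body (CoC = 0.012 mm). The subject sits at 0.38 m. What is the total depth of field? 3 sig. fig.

174 mm

Hyperfocal distance H = f²/(N·c) + f = 12²/(7.1 × 0.012) + 12 = 144/0.0852 + 12 ≈ 1702.1 mm ≈ 1.702 m.
Near limit Dn = s·(H − f)/(H + s − 2f) = 380 × (1702.1 − 12) / (1702.1 + 380 − 2 × 12) = 380 × 1690.1 / 2058.1 ≈ 312.06 mm.
Far limit Df = s·(H − f)/(H − s) = 380 × (1702.1 − 12) / (1702.1 − 380) = 380 × 1690.1 / 1322.1 ≈ 485.77 mm.
Depth of field = Df − Dn = 485.77 − 312.06 ≈ 173.71 mm.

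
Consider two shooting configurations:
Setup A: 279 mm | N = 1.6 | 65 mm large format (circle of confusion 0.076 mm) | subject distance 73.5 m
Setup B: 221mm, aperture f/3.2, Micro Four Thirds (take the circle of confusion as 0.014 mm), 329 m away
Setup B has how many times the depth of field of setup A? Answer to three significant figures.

12.8

Setup A: H = 279²/(1.6×0.076) + 279 ≈ 640418.8 mm; DoF = Df − Dn = 82993 − 65956 ≈ 17037 mm.
Setup B: H = 221²/(3.2×0.014) + 221 ≈ 1090421.9 mm; DoF = Df − Dn = 471061 − 252770 ≈ 218291 mm.
Ratio = 218291 / 17037 ≈ 12.8.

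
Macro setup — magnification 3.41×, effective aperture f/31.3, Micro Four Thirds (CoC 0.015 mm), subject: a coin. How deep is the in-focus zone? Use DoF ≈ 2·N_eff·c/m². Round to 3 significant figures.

At magnification m, DoF ≈ 2·N_eff·c/m² = 2 × 31.3 × 0.015 / 3.41² = 0.939 / 11.63 ≈ 0.0808 mm.

0.0808 mm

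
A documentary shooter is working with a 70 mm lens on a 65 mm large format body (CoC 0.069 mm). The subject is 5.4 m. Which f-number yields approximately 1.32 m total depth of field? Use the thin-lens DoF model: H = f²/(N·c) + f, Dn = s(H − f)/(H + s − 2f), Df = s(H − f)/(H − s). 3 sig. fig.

Write h = H − f = f²/(N·c). The thin-lens limits are Dn = s·h/(h + (s−f)) and Df = s·h/(h − (s−f)), so DoF = Df − Dn = 2·s·(s−f)·h / (h² − (s−f)²).
That is a quadratic in h: DoF·h² − 2·s·(s−f)·h − DoF·(s−f)² = 0 ⇒ h = (s−f)·(s + √(s² + DoF²)) / DoF = 5330 × (5400 + √(5400² + 1320²)) / 1320 = 5330 × (5400 + 5558.99) / 1320 ≈ 44251 mm.
Then N = f²/(c·h) = 70² / (0.069 × 44251) = 4900 / 3053.3 ≈ 1.60.

f/1.60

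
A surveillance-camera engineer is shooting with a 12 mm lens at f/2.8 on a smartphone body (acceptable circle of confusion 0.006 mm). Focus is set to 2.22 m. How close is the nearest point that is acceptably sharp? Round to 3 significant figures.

Hyperfocal distance H = f²/(N·c) + f = 12²/(2.8 × 0.006) + 12 = 144/0.0168 + 12 ≈ 8583.4 mm ≈ 8.583 m.
Near limit Dn = s·(H − f)/(H + s − 2f) = 2220 × (8583.4 − 12) / (8583.4 + 2220 − 2 × 12) = 2220 × 8571.4 / 10779.4 ≈ 1765.3 mm ≈ 1.77 m.

1.77 m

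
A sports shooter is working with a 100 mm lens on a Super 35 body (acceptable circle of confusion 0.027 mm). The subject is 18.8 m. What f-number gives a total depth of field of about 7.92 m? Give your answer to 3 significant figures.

Write h = H − f = f²/(N·c). The thin-lens limits are Dn = s·h/(h + (s−f)) and Df = s·h/(h − (s−f)), so DoF = Df − Dn = 2·s·(s−f)·h / (h² − (s−f)²).
That is a quadratic in h: DoF·h² − 2·s·(s−f)·h − DoF·(s−f)² = 0 ⇒ h = (s−f)·(s + √(s² + DoF²)) / DoF = 18700 × (18800 + √(18800² + 7920²)) / 7920 = 18700 × (18800 + 20400.2) / 7920 ≈ 92556 mm.
Then N = f²/(c·h) = 100² / (0.027 × 92556) = 10000 / 2499.0 ≈ 4.

f/4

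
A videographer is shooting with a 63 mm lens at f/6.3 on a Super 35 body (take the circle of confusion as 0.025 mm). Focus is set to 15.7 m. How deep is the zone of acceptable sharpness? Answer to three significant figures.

31.7 m

Hyperfocal distance H = f²/(N·c) + f = 63²/(6.3 × 0.025) + 63 = 3969/0.1575 + 63 ≈ 25263.0 mm ≈ 25.26 m.
Near limit Dn = s·(H − f)/(H + s − 2f) = 15700 × (25263.0 − 63) / (25263.0 + 15700 − 2 × 63) = 15700 × 25200.0 / 40837.0 ≈ 9688 mm.
Far limit Df = s·(H − f)/(H − s) = 15700 × (25263.0 − 63) / (25263.0 − 15700) = 15700 × 25200.0 / 9563.0 ≈ 41372 mm.
Depth of field = Df − Dn = 41372 − 9688 ≈ 31684 mm ≈ 31.7 m.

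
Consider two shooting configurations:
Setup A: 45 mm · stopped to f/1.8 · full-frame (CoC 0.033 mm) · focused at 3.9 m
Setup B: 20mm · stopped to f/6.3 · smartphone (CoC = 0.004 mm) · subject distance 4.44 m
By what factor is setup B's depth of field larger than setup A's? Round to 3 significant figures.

Setup A: H = 45²/(1.8×0.033) + 45 ≈ 34135.9 mm; DoF = Df − Dn = 4397.24 − 3503.79 ≈ 893.45 mm.
Setup B: H = 20²/(6.3×0.004) + 20 ≈ 15893.0 mm; DoF = Df − Dn = 6153.5 − 3472.9 ≈ 2680.6 mm.
Ratio = 2680.6 / 893.45 ≈ 3.00.

3.00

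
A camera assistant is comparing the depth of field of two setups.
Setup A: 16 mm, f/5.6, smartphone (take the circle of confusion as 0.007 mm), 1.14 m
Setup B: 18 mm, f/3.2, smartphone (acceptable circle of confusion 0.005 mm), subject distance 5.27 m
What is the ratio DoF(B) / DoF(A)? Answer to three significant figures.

Setup A: H = 16²/(5.6×0.007) + 16 ≈ 6546.6 mm; DoF = Df − Dn = 1377.00 − 972.60 ≈ 404.40 mm.
Setup B: H = 18²/(3.2×0.005) + 18 ≈ 20268.0 mm; DoF = Df − Dn = 7115.4 − 4184.7 ≈ 2930.7 mm.
Ratio = 2930.7 / 404.40 ≈ 7.25.

7.25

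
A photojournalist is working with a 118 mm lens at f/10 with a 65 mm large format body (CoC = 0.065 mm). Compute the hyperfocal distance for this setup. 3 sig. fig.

21.5 m

Hyperfocal distance H = f²/(N·c) + f = 118²/(10 × 0.065) + 118 = 13924/0.65 + 118 ≈ 21539.5 mm ≈ 21.5 m.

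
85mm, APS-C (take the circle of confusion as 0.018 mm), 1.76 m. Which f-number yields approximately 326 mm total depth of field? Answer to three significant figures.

Write h = H − f = f²/(N·c). The thin-lens limits are Dn = s·h/(h + (s−f)) and Df = s·h/(h − (s−f)), so DoF = Df − Dn = 2·s·(s−f)·h / (h² − (s−f)²).
That is a quadratic in h: DoF·h² − 2·s·(s−f)·h − DoF·(s−f)² = 0 ⇒ h = (s−f)·(s + √(s² + DoF²)) / DoF = 1675 × (1760 + √(1760² + 326²)) / 326 = 1675 × (1760 + 1789.94) / 326 ≈ 18240 mm.
Then N = f²/(c·h) = 85² / (0.018 × 18240) = 7225 / 328.31 ≈ 22.

f/22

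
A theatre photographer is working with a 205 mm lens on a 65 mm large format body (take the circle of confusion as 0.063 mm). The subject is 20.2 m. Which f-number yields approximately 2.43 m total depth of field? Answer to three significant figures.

f/2.00

Write h = H − f = f²/(N·c). The thin-lens limits are Dn = s·h/(h + (s−f)) and Df = s·h/(h − (s−f)), so DoF = Df − Dn = 2·s·(s−f)·h / (h² − (s−f)²).
That is a quadratic in h: DoF·h² − 2·s·(s−f)·h − DoF·(s−f)² = 0 ⇒ h = (s−f)·(s + √(s² + DoF²)) / DoF = 19995 × (20200 + √(20200² + 2430²)) / 2430 = 19995 × (20200 + 20345.6) / 2430 ≈ 333626 mm.
Then N = f²/(c·h) = 205² / (0.063 × 333626) = 42025 / 21018 ≈ 2.00.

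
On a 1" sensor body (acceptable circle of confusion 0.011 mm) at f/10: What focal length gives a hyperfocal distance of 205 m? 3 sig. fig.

From H = f²/(N·c) + f, with f ≪ H: f ≈ √(H·N·c) = √(205000 × 10 × 0.011) = √22550 ≈ 150.2 mm.
The +f correction barely moves this — solving exactly, f² + N·c·f − N·c·H = 0 ⇒ f = (−N·c + √((N·c)² + 4·N·c·H))/2 = (−0.11 + √90200)/2 ≈ 150.11 mm, so f ≈ 150 mm.

150 mm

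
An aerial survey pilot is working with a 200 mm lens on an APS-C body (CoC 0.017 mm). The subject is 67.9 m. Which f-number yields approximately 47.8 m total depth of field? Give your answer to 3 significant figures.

f/11

Write h = H − f = f²/(N·c). The thin-lens limits are Dn = s·h/(h + (s−f)) and Df = s·h/(h − (s−f)), so DoF = Df − Dn = 2·s·(s−f)·h / (h² − (s−f)²).
That is a quadratic in h: DoF·h² − 2·s·(s−f)·h − DoF·(s−f)² = 0 ⇒ h = (s−f)·(s + √(s² + DoF²)) / DoF = 67700 × (67900 + √(67900² + 47800²)) / 47800 = 67700 × (67900 + 83037.6) / 47800 ≈ 213776 mm.
Then N = f²/(c·h) = 200² / (0.017 × 213776) = 40000 / 3634.2 ≈ 11.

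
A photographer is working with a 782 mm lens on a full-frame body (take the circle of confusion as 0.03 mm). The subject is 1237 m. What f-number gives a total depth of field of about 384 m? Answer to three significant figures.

Write h = H − f = f²/(N·c). The thin-lens limits are Dn = s·h/(h + (s−f)) and Df = s·h/(h − (s−f)), so DoF = Df − Dn = 2·s·(s−f)·h / (h² − (s−f)²).
That is a quadratic in h: DoF·h² − 2·s·(s−f)·h − DoF·(s−f)² = 0 ⇒ h = (s−f)·(s + √(s² + DoF²)) / DoF = 1236218 × (1237000 + √(1237000² + 384000²)) / 384000 = 1236218 × (1237000 + 1295232) / 384000 ≈ 8152058 mm.
Then N = f²/(c·h) = 782² / (0.03 × 8152058) = 611524 / 244562 ≈ 2.50.

f/2.50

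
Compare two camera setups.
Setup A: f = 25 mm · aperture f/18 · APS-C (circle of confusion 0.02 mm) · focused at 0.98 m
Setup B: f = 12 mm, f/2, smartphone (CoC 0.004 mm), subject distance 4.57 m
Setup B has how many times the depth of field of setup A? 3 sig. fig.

Setup A: H = 25²/(18×0.02) + 25 ≈ 1761.1 mm; DoF = Df − Dn = 2178.2 − 632.2 ≈ 1546.0 mm.
Setup B: H = 12²/(2×0.004) + 12 ≈ 18012.0 mm; DoF = Df − Dn = 6119.6 − 3646.6 ≈ 2473.0 mm.
Ratio = 2473.0 / 1546.0 ≈ 1.60.

1.60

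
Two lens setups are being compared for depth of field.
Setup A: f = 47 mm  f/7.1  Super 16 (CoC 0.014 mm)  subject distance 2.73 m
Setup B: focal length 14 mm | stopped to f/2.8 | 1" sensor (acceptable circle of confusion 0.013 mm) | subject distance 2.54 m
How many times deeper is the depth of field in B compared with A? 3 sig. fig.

4.57

Setup A: H = 47²/(7.1×0.014) + 47 ≈ 22270.3 mm; DoF = Df − Dn = 3104.84 − 2435.91 ≈ 668.93 mm.
Setup B: H = 14²/(2.8×0.013) + 14 ≈ 5398.6 mm; DoF = Df − Dn = 4784.5 − 1728.9 ≈ 3055.6 mm.
Ratio = 3055.6 / 668.93 ≈ 4.57.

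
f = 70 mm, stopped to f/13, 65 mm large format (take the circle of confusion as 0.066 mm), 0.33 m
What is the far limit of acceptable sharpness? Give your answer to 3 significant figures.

346 mm

Hyperfocal distance H = f²/(N·c) + f = 70²/(13 × 0.066) + 70 = 4900/0.858 + 70 ≈ 5781.0 mm ≈ 5.781 m.
Far limit Df = s·(H − f)/(H − s) = 330 × (5781.0 − 70) / (5781.0 − 330) = 330 × 5711.0 / 5451.0 ≈ 345.74 mm.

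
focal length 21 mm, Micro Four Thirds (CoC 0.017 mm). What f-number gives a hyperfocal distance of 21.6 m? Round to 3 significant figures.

Rearrange H = f²/(N·c) + f for N: N = f² / ((H − f)·c).
N = 21² / ((21600 − 21) × 0.017) = 441 / 366.8 ≈ 1.20.

f/1.20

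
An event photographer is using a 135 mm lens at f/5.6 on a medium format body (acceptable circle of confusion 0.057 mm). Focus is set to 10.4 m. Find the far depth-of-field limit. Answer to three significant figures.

Hyperfocal distance H = f²/(N·c) + f = 135²/(5.6 × 0.057) + 135 = 18225/0.3192 + 135 ≈ 57230.9 mm ≈ 57.23 m.
Far limit Df = s·(H − f)/(H − s) = 10400 × (57230.9 − 135) / (57230.9 − 10400) = 10400 × 57095.9 / 46830.9 ≈ 12680 mm ≈ 12.7 m.

12.7 m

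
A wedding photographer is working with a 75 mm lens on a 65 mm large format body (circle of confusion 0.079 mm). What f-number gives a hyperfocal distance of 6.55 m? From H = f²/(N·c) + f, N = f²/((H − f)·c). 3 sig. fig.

Rearrange H = f²/(N·c) + f for N: N = f² / ((H − f)·c).
N = 75² / ((6550 − 75) × 0.079) = 5625 / 511.5 ≈ 11.

f/11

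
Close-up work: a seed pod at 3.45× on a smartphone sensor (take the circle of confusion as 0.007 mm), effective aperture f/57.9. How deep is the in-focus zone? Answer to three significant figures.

At magnification m, DoF ≈ 2·N_eff·c/m² = 2 × 57.9 × 0.007 / 3.45² = 0.8106 / 11.9 ≈ 0.0681 mm.

0.0681 mm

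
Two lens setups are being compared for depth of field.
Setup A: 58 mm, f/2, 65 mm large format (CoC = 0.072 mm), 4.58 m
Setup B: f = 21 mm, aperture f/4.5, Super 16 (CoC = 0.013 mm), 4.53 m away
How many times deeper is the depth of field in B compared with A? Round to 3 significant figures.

4.58

Setup A: H = 58²/(2×0.072) + 58 ≈ 23419.1 mm; DoF = Df − Dn = 5679.3 − 3837.2 ≈ 1842.1 mm.
Setup B: H = 21²/(4.5×0.013) + 21 ≈ 7559.5 mm; DoF = Df − Dn = 11272.4 − 2834.6 ≈ 8437.8 mm.
Ratio = 8437.8 / 1842.1 ≈ 4.58.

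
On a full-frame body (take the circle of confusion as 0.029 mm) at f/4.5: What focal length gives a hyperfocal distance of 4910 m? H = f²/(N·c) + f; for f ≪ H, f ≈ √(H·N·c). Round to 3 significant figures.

From H = f²/(N·c) + f, with f ≪ H: f ≈ √(H·N·c) = √(4910000 × 4.5 × 0.029) = √640755 ≈ 800.5 mm.
Exact: f² + N·c·f − N·c·H = 0 ⇒ f = (−N·c + √((N·c)² + 4·N·c·H))/2 = (−0.1305 + √2563020)/2 ≈ 800.41 mm ≈ 800 mm.

800 mm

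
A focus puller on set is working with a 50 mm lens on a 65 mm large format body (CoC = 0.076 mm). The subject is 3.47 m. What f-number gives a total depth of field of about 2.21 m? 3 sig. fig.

Write h = H − f = f²/(N·c). The thin-lens limits are Dn = s·h/(h + (s−f)) and Df = s·h/(h − (s−f)), so DoF = Df − Dn = 2·s·(s−f)·h / (h² − (s−f)²).
That is a quadratic in h: DoF·h² − 2·s·(s−f)·h − DoF·(s−f)² = 0 ⇒ h = (s−f)·(s + √(s² + DoF²)) / DoF = 3420 × (3470 + √(3470² + 2210²)) / 2210 = 3420 × (3470 + 4114.00) / 2210 ≈ 11736 mm.
Then N = f²/(c·h) = 50² / (0.076 × 11736) = 2500 / 891.96 ≈ 2.80.

f/2.80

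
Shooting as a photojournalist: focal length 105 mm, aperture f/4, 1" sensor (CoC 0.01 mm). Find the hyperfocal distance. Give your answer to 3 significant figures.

Hyperfocal distance H = f²/(N·c) + f = 105²/(4 × 0.01) + 105 = 11025/0.04 + 105 ≈ 275730.0 mm ≈ 276 m.

276 m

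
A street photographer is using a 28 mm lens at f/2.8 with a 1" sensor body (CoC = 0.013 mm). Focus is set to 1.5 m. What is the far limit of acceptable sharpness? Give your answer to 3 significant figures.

Hyperfocal distance H = f²/(N·c) + f = 28²/(2.8 × 0.013) + 28 = 784/0.0364 + 28 ≈ 21566.5 mm ≈ 21.57 m.
Far limit Df = s·(H − f)/(H − s) = 1500 × (21566.5 − 28) / (21566.5 − 1500) = 1500 × 21538.5 / 20066.5 ≈ 1610.0 mm ≈ 1.61 m.

1.61 m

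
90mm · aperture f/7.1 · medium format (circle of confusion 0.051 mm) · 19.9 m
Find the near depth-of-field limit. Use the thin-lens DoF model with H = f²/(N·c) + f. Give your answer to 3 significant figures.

10.6 m

Hyperfocal distance H = f²/(N·c) + f = 90²/(7.1 × 0.051) + 90 = 8100/0.3621 + 90 ≈ 22459.5 mm ≈ 22.46 m.
Near limit Dn = s·(H − f)/(H + s − 2f) = 19900 × (22459.5 − 90) / (22459.5 + 19900 − 2 × 90) = 19900 × 22369.5 / 42179.5 ≈ 10554 mm ≈ 10.6 m.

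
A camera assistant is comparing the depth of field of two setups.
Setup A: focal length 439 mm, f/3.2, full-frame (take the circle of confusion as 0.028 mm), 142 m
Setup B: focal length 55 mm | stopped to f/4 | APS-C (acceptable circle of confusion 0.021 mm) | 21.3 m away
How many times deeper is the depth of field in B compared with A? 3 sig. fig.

2.05

Setup A: H = 439²/(3.2×0.028) + 439 ≈ 2151343.0 mm; DoF = Df − Dn = 152004 − 133231 ≈ 18773 mm.
Setup B: H = 55²/(4×0.021) + 55 ≈ 36066.9 mm; DoF = Df − Dn = 51944 − 13397 ≈ 38547 mm.
Ratio = 38547 / 18773 ≈ 2.05.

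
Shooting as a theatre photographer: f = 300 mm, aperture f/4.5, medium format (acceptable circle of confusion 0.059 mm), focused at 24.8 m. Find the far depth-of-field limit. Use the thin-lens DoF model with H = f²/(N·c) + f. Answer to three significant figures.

Hyperfocal distance H = f²/(N·c) + f = 300²/(4.5 × 0.059) + 300 = 90000/0.2655 + 300 ≈ 339283.1 mm ≈ 339.3 m.
Far limit Df = s·(H − f)/(H − s) = 24800 × (339283.1 − 300) / (339283.1 − 24800) = 24800 × 338983.1 / 314483.1 ≈ 26732 mm ≈ 26.7 m.

26.7 m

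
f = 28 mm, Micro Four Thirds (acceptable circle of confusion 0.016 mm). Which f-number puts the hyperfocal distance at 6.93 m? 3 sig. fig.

Rearrange H = f²/(N·c) + f for N: N = f² / ((H − f)·c).
N = 28² / ((6930 − 28) × 0.016) = 784 / 110.4 ≈ 7.10.

f/7.10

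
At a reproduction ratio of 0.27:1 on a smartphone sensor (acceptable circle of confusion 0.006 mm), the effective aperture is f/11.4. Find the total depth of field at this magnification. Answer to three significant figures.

1.88 mm

At magnification m, DoF ≈ 2·N_eff·c/m² = 2 × 11.4 × 0.006 / 0.27² = 0.1368 / 0.0729 ≈ 1.88 mm.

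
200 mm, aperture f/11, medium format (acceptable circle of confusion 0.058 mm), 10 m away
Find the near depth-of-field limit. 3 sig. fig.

Hyperfocal distance H = f²/(N·c) + f = 200²/(11 × 0.058) + 200 = 40000/0.638 + 200 ≈ 62895.9 mm ≈ 62.90 m.
Near limit Dn = s·(H − f)/(H + s − 2f) = 10000 × (62895.9 − 200) / (62895.9 + 10000 − 2 × 200) = 10000 × 62695.9 / 72495.9 ≈ 8648.2 mm ≈ 8.65 m.

8.65 m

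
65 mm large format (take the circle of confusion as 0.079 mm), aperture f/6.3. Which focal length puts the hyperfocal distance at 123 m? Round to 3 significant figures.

From H = f²/(N·c) + f, with f ≪ H: f ≈ √(H·N·c) = √(123000 × 6.3 × 0.079) = √61217 ≈ 247.4 mm.
The +f correction barely moves this — solving exactly, f² + N·c·f − N·c·H = 0 ⇒ f = (−N·c + √((N·c)² + 4·N·c·H))/2 = (−0.4977 + √244869)/2 ≈ 247.17 mm, so f ≈ 247 mm.

247 mm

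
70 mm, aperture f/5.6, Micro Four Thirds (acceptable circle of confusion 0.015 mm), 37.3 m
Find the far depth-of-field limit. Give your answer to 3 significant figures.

103 m

Hyperfocal distance H = f²/(N·c) + f = 70²/(5.6 × 0.015) + 70 = 4900/0.084 + 70 ≈ 58403.3 mm ≈ 58.40 m.
Far limit Df = s·(H − f)/(H − s) = 37300 × (58403.3 − 70) / (58403.3 − 37300) = 37300 × 58333.3 / 21103.3 ≈ 103104 mm ≈ 103 m.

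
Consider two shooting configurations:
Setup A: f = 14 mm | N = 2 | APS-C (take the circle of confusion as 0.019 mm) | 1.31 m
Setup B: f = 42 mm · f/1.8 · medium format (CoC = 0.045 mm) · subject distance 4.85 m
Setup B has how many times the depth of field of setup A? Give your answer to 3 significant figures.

Setup A: H = 14²/(2×0.019) + 14 ≈ 5171.9 mm; DoF = Df − Dn = 1749.62 − 1046.94 ≈ 702.68 mm.
Setup B: H = 42²/(1.8×0.045) + 42 ≈ 21819.8 mm; DoF = Df − Dn = 6224.1 − 3972.9 ≈ 2251.2 mm.
Ratio = 2251.2 / 702.68 ≈ 3.20.

3.20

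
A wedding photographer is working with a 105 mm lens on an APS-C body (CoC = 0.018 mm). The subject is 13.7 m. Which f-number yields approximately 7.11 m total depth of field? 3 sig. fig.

Write h = H − f = f²/(N·c). The thin-lens limits are Dn = s·h/(h + (s−f)) and Df = s·h/(h − (s−f)), so DoF = Df − Dn = 2·s·(s−f)·h / (h² − (s−f)²).
That is a quadratic in h: DoF·h² − 2·s·(s−f)·h − DoF·(s−f)² = 0 ⇒ h = (s−f)·(s + √(s² + DoF²)) / DoF = 13595 × (13700 + √(13700² + 7110²)) / 7110 = 13595 × (13700 + 15435.1) / 7110 ≈ 55709 mm.
Then N = f²/(c·h) = 105² / (0.018 × 55709) = 11025 / 1002.8 ≈ 11.

f/11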